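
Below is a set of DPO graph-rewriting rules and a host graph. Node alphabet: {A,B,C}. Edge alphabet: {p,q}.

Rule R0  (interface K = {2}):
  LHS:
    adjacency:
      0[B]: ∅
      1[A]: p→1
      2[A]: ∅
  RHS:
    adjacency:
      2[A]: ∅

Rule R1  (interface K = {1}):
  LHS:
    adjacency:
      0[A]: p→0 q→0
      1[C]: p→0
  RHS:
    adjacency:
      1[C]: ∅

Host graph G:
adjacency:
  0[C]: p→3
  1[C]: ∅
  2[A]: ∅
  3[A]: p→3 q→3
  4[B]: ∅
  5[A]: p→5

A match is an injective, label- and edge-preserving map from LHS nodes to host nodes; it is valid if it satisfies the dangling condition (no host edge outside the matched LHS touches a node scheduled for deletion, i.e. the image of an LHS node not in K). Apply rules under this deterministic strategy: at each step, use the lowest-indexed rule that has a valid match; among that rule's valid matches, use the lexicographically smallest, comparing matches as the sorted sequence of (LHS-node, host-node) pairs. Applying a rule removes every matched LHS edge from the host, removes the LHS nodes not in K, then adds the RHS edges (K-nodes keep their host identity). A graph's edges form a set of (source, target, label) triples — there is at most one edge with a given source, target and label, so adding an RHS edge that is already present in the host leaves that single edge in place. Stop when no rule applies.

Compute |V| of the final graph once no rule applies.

start.  V:6 E:4  edges: 0-p->3 3-p->3 3-q->3 5-p->5
1. fire R0 via {0↦4, 1↦5, 2↦2}  →  V:4 E:3  edges: 0-p->3 3-p->3 3-q->3
2. fire R1 via {0↦3, 1↦0}  →  V:3 E:0  edges: ∅
final graph: no rule applies after step 2
NF nodes: {0:C, 1:C, 2:A}

Answer: 3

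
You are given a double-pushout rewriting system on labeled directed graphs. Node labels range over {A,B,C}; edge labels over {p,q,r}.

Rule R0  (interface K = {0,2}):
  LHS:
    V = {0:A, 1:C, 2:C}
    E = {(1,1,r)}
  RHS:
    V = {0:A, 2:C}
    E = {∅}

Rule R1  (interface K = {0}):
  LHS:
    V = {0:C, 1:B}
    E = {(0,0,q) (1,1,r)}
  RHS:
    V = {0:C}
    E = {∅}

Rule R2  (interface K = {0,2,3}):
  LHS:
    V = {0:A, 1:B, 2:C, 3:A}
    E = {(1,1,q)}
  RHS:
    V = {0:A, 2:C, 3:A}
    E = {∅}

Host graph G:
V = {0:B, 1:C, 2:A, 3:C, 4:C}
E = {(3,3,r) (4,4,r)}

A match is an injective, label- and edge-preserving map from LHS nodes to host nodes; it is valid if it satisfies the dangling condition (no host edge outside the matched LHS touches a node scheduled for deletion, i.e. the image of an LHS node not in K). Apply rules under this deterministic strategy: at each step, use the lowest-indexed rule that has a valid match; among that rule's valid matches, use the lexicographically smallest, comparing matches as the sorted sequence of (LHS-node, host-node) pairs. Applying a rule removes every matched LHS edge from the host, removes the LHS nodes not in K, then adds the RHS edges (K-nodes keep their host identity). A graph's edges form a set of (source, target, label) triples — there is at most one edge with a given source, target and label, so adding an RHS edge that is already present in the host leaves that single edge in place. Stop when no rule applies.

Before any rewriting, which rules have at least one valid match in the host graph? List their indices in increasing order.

R0: 4 valid matches — {0↦2, 1↦3, 2↦1}, {0↦2, 1↦3, 2↦4}, {0↦2, 1↦4, 2↦1} (+1 more)
R1: no valid match — LHS pattern not found
R2: no valid match — LHS pattern not found

Answer: [R0]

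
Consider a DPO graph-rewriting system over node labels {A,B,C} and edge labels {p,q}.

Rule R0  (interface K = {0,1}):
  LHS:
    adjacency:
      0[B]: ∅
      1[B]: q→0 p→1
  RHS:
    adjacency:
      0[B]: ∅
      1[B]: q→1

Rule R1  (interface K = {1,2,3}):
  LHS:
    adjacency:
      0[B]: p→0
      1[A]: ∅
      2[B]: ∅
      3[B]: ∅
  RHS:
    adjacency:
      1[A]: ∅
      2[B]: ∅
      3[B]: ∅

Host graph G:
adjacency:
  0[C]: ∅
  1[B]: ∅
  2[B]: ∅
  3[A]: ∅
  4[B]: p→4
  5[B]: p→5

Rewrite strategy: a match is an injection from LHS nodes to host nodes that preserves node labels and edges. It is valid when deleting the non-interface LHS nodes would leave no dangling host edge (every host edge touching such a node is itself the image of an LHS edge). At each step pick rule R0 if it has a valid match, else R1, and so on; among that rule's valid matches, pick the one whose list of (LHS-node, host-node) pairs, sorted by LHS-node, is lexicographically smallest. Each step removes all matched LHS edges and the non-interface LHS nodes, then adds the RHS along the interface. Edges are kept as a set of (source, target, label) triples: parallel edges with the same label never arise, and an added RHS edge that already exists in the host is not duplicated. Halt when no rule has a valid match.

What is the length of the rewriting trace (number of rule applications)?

Answer: 2

Derivation:
start.  V:6 E:2  edges: 4-p->4 5-p->5
1. fire R1 via {0↦4, 1↦3, 2↦1, 3↦2}  →  V:5 E:1  edges: 5-p->5
2. fire R1 via {0↦5, 1↦3, 2↦1, 3↦2}  →  V:4 E:0  edges: ∅
halt: no rule applies after step 2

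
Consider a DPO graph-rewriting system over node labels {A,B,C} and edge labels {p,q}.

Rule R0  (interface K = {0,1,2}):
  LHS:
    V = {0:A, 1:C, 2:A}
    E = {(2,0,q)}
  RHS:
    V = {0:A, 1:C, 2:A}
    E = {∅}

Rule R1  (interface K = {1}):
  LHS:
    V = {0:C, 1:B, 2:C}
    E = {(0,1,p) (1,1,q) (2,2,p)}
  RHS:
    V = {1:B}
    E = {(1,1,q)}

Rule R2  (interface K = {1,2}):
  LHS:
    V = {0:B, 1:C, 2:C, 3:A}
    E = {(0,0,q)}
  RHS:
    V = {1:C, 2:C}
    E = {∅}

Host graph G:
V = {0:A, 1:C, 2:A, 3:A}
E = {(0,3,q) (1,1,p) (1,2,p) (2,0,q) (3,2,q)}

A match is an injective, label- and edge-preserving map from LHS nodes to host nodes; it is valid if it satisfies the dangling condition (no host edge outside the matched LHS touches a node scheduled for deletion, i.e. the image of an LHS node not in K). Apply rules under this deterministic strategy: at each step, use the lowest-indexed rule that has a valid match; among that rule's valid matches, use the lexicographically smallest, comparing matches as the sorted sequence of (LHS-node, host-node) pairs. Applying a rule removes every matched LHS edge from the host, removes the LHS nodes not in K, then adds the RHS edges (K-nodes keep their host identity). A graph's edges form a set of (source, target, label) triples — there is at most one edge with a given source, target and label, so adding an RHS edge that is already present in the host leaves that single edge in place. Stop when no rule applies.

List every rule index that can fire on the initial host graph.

Answer: [R0]

Steps:
R0: 3 valid matches — {0↦0, 1↦1, 2↦2}, {0↦2, 1↦1, 2↦3}, {0↦3, 1↦1, 2↦0}
R1: no valid match — LHS pattern not found
R2: no valid match — LHS pattern not found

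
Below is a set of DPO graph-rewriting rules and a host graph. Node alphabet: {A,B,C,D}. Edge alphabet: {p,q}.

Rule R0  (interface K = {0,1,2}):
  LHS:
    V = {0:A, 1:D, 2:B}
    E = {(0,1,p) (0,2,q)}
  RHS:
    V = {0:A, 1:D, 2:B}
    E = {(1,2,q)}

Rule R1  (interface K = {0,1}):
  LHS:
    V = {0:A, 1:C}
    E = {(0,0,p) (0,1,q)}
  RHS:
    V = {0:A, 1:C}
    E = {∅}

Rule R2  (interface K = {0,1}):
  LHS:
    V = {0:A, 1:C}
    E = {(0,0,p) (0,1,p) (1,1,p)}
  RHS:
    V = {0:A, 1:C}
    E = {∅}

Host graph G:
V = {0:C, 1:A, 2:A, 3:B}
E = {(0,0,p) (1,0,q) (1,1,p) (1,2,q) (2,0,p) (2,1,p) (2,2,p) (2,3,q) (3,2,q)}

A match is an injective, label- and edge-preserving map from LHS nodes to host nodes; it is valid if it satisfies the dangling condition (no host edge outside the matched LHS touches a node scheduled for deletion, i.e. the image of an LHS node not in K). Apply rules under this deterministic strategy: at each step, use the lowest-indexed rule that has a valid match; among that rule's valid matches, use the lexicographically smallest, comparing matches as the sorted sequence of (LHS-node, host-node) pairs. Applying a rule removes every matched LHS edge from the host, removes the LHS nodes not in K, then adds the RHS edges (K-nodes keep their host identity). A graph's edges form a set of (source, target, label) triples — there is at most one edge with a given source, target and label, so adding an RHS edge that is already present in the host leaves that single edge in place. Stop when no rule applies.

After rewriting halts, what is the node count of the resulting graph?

initial: |V|=4 |E|=9  E = 0-p->0 1-q->0 1-p->1 1-q->2 2-p->0 2-p->1 2-p->2 2-q->3 3-q->2
step 1: apply R1 at {0↦1, 1↦0}  → |V|=4 |E|=7  E = 0-p->0 1-q->2 2-p->0 2-p->1 2-p->2 2-q->3 3-q->2
step 2: apply R2 at {0↦2, 1↦0}  → |V|=4 |E|=4  E = 1-q->2 2-p->1 2-q->3 3-q->2
halt: no rule applies after step 2
NF nodes: {0:C, 1:A, 2:A, 3:B}

Answer: 4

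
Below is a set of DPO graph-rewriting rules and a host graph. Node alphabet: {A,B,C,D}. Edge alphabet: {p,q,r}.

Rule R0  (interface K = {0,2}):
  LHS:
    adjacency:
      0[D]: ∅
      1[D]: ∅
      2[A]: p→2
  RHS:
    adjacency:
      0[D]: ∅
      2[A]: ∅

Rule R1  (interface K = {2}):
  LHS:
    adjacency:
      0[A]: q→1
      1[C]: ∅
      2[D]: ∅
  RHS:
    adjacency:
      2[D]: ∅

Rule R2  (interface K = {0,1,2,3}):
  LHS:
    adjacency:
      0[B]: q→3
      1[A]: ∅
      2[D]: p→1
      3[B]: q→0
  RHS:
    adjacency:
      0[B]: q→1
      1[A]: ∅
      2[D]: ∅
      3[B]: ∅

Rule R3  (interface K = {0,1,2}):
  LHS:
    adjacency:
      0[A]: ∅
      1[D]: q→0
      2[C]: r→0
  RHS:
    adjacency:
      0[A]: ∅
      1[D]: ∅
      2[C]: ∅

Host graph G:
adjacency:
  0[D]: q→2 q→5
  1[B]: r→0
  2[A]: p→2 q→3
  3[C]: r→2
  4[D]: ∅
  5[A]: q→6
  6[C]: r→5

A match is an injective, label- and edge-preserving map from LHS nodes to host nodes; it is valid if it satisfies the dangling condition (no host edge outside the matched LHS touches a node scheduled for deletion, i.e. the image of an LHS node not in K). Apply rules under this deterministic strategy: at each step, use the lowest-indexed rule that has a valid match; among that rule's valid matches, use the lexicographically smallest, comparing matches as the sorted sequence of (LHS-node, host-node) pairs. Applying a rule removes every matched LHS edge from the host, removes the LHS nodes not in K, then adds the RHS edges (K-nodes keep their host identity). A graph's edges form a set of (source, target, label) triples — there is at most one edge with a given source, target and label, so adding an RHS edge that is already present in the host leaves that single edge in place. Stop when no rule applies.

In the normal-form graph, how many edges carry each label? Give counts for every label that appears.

[0] host  ⇒  7 nodes, 8 edges  {0-q->2 0-q->5 1-r->0 2-p->2 2-q->3 3-r->2 5-q->6 6-r->5}
[1] R0 @ {0↦0, 1↦4, 2↦2}  ⇒  6 nodes, 7 edges  {0-q->2 0-q->5 1-r->0 2-q->3 3-r->2 5-q->6 6-r->5}
[2] R3 @ {0↦2, 1↦0, 2↦3}  ⇒  6 nodes, 5 edges  {0-q->5 1-r->0 2-q->3 5-q->6 6-r->5}
[3] R1 @ {0↦2, 1↦3, 2↦0}  ⇒  4 nodes, 4 edges  {0-q->5 1-r->0 5-q->6 6-r->5}
[4] R3 @ {0↦5, 1↦0, 2↦6}  ⇒  4 nodes, 2 edges  {1-r->0 5-q->6}
[5] R1 @ {0↦5, 1↦6, 2↦0}  ⇒  2 nodes, 1 edges  {1-r->0}
final graph: no rule applies after step 5
NF edges: [(1, 0, 'r')]

Answer: r:1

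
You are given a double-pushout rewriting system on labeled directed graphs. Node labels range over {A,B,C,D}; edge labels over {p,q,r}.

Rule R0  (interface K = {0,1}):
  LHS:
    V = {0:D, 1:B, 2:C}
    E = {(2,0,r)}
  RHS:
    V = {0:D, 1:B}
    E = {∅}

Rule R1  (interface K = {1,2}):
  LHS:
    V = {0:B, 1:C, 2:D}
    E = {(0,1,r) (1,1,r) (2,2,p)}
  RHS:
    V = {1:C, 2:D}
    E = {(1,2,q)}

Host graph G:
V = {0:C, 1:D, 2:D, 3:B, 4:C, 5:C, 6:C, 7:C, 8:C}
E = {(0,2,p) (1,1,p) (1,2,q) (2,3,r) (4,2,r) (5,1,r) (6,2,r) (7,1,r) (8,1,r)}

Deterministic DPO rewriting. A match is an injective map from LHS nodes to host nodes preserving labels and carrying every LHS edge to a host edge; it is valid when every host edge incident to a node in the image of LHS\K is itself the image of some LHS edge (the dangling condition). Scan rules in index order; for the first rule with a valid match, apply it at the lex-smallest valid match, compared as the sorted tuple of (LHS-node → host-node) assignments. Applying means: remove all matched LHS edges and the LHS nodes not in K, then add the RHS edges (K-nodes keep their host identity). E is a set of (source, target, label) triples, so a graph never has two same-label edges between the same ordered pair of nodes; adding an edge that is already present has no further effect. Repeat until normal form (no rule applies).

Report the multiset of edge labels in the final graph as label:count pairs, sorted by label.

start.  V:9 E:9  edges: 0-p->2 1-p->1 1-q->2 2-r->3 4-r->2 5-r->1 6-r->2 7-r->1 8-r->1
1. fire R0 via {0↦1, 1↦3, 2↦5}  →  V:8 E:8  edges: 0-p->2 1-p->1 1-q->2 2-r->3 4-r->2 6-r->2 7-r->1 8-r->1
2. fire R0 via {0↦1, 1↦3, 2↦7}  →  V:7 E:7  edges: 0-p->2 1-p->1 1-q->2 2-r->3 4-r->2 6-r->2 8-r->1
3. fire R0 via {0↦1, 1↦3, 2↦8}  →  V:6 E:6  edges: 0-p->2 1-p->1 1-q->2 2-r->3 4-r->2 6-r->2
4. fire R0 via {0↦2, 1↦3, 2↦4}  →  V:5 E:5  edges: 0-p->2 1-p->1 1-q->2 2-r->3 6-r->2
5. fire R0 via {0↦2, 1↦3, 2↦6}  →  V:4 E:4  edges: 0-p->2 1-p->1 1-q->2 2-r->3
halt: no rule applies after step 5
NF edges: [(0, 2, 'p'), (1, 1, 'p'), (1, 2, 'q'), (2, 3, 'r')]

Answer: p:2 q:1 r:1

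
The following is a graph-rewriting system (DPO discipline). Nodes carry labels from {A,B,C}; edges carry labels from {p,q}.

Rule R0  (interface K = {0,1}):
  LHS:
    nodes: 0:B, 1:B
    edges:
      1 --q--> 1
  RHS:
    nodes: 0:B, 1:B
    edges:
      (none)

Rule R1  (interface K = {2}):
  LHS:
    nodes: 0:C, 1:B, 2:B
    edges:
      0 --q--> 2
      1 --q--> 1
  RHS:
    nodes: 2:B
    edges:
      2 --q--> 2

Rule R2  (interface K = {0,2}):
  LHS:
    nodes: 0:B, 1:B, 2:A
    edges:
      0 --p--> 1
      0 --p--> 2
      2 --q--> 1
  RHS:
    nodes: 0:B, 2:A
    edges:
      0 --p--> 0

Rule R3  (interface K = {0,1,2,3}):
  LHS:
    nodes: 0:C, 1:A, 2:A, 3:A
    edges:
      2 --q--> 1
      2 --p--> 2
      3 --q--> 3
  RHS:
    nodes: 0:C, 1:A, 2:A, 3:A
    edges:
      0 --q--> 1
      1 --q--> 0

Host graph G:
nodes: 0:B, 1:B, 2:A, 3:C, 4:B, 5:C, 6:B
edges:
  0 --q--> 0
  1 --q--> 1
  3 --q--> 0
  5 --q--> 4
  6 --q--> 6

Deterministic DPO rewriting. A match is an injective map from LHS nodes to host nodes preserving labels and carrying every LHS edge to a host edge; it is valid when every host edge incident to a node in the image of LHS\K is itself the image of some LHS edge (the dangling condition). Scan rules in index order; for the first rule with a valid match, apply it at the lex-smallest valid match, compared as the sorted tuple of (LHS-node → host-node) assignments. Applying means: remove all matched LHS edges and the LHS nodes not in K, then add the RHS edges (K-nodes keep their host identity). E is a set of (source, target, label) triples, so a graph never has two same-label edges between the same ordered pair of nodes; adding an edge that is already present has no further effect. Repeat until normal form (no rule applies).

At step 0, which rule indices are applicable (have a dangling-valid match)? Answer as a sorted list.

Answer: [R0,R1]

Derivation:
R0: 9 valid matches — {0↦0, 1↦1}, {0↦0, 1↦6}, {0↦1, 1↦0} (+6 more)
R1: 4 valid matches — {0↦3, 1↦1, 2↦0}, {0↦3, 1↦6, 2↦0}, {0↦5, 1↦1, 2↦4} (+1 more)
R2: no valid match — LHS pattern not found
R3: no valid match — LHS pattern not found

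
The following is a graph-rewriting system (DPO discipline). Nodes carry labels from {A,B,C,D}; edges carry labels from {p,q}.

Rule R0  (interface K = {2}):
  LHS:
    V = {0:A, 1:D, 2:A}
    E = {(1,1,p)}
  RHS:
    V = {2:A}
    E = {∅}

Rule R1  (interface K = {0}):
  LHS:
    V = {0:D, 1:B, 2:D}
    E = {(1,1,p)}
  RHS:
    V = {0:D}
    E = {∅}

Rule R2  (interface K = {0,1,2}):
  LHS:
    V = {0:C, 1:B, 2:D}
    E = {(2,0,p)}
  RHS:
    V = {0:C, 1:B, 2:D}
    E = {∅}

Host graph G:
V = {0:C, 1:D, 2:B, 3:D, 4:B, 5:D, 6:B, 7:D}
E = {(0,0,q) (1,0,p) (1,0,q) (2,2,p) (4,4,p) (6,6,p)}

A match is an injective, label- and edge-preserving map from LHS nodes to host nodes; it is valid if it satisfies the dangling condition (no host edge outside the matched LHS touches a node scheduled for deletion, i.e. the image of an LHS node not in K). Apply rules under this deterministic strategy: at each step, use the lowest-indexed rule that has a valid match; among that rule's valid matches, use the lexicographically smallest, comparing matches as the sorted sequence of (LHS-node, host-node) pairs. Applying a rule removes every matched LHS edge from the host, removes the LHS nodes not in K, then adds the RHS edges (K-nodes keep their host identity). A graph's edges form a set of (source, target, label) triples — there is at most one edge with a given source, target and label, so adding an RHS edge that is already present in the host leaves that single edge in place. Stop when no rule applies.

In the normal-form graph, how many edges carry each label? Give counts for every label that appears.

Answer: p:1 q:2

Derivation:
[0] host  ⇒  8 nodes, 6 edges  {0-q->0 1-p->0 1-q->0 2-p->2 4-p->4 6-p->6}
[1] R1 @ {0↦1, 1↦2, 2↦3}  ⇒  6 nodes, 5 edges  {0-q->0 1-p->0 1-q->0 4-p->4 6-p->6}
[2] R1 @ {0↦1, 1↦4, 2↦5}  ⇒  4 nodes, 4 edges  {0-q->0 1-p->0 1-q->0 6-p->6}
[3] R1 @ {0↦1, 1↦6, 2↦7}  ⇒  2 nodes, 3 edges  {0-q->0 1-p->0 1-q->0}
normal form: no rule applies after step 3
NF edges: [(0, 0, 'q'), (1, 0, 'p'), (1, 0, 'q')]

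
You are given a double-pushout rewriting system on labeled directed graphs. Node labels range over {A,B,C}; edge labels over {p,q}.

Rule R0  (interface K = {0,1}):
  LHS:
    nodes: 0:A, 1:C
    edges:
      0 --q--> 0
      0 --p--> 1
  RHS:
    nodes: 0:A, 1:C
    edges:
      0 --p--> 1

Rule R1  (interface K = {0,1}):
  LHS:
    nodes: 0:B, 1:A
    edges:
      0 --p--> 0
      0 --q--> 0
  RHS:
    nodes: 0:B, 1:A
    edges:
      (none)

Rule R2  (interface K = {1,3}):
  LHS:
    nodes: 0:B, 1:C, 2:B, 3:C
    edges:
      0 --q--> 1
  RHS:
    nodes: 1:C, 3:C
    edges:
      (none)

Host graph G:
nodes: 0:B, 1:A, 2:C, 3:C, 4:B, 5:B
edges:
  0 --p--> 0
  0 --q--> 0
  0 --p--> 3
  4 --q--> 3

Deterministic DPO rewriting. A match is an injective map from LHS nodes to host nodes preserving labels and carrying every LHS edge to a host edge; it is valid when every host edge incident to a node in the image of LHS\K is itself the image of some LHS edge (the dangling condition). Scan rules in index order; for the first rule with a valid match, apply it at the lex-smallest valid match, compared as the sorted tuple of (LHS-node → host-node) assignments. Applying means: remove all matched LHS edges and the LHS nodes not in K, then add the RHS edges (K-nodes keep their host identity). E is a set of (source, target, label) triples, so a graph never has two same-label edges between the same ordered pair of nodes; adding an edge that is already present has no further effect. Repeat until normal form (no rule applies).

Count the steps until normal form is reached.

Answer: 2

Derivation:
start.  V:6 E:4  edges: 0-p->0 0-q->0 0-p->3 4-q->3
1. fire R1 via {0↦0, 1↦1}  →  V:6 E:2  edges: 0-p->3 4-q->3
2. fire R2 via {0↦4, 1↦3, 2↦5, 3↦2}  →  V:4 E:1  edges: 0-p->3
normal form: no rule applies after step 2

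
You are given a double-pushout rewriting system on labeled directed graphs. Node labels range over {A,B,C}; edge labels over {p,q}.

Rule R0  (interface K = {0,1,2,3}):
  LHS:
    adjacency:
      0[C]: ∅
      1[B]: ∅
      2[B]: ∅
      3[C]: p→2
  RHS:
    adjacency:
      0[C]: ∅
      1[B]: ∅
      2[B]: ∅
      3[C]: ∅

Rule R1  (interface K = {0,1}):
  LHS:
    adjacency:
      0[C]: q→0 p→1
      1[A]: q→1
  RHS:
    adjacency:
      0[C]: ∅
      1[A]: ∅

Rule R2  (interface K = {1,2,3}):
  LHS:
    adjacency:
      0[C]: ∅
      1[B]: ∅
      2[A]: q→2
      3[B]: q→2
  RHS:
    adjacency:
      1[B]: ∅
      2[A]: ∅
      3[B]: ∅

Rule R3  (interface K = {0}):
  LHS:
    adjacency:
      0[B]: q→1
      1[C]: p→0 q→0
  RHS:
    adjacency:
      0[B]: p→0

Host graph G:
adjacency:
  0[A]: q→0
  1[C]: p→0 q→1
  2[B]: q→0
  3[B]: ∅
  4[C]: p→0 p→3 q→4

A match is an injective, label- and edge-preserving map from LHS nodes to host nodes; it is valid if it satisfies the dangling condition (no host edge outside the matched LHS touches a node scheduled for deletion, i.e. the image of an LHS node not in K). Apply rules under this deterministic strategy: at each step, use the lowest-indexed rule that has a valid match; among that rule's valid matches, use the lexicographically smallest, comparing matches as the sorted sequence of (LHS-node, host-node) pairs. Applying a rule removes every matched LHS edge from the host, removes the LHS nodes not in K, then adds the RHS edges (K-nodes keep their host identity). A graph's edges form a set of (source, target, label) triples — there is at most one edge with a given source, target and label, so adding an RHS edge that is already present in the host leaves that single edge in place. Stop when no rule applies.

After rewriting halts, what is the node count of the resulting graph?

Answer: 5

Rewrite trace:
[0] host  ⇒  5 nodes, 7 edges  {0-q->0 1-p->0 1-q->1 2-q->0 4-p->0 4-p->3 4-q->4}
[1] R0 @ {0↦1, 1↦2, 2↦3, 3↦4}  ⇒  5 nodes, 6 edges  {0-q->0 1-p->0 1-q->1 2-q->0 4-p->0 4-q->4}
[2] R1 @ {0↦1, 1↦0}  ⇒  5 nodes, 3 edges  {2-q->0 4-p->0 4-q->4}
final graph: no rule applies after step 2
NF nodes: {0:A, 1:C, 2:B, 3:B, 4:C}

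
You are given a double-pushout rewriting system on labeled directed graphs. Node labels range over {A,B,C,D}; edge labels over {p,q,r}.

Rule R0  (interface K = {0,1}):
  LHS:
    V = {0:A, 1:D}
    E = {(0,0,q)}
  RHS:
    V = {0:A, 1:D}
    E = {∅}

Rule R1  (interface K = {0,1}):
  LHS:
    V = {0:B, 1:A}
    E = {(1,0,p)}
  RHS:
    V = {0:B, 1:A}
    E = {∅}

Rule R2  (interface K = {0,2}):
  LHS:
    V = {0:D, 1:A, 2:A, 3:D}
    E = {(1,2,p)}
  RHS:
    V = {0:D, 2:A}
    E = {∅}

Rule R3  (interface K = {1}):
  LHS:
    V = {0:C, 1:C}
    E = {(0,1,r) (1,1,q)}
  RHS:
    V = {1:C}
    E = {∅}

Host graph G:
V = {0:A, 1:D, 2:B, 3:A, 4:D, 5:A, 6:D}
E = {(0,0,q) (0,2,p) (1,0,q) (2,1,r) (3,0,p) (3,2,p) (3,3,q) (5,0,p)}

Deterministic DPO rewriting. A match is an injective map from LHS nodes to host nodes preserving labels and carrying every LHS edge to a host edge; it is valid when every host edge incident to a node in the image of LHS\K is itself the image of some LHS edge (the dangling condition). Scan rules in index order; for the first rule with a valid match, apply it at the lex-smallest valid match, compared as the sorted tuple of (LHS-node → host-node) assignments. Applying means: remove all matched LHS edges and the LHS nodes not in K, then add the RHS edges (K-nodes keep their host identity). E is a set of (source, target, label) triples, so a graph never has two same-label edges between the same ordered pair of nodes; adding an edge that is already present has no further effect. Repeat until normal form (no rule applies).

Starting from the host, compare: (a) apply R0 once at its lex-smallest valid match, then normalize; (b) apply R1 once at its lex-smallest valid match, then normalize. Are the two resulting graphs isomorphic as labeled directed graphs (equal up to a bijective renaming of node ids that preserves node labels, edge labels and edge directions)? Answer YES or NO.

branch R0-first: apply at {0↦0, 1↦1} → |E|=7, then 5 more step(s) → NF |V|=3 |E|=2 V={0:A, 1:D, 2:B} E=1-q->0 2-r->1
branch R1-first: apply at {0↦2, 1↦0} → |E|=7, then 5 more step(s) → NF |V|=3 |E|=2 V={0:A, 1:D, 2:B} E=1-q->0 2-r->1
graphs isomorphic (equal up to label-preserving node renaming)

Answer: YES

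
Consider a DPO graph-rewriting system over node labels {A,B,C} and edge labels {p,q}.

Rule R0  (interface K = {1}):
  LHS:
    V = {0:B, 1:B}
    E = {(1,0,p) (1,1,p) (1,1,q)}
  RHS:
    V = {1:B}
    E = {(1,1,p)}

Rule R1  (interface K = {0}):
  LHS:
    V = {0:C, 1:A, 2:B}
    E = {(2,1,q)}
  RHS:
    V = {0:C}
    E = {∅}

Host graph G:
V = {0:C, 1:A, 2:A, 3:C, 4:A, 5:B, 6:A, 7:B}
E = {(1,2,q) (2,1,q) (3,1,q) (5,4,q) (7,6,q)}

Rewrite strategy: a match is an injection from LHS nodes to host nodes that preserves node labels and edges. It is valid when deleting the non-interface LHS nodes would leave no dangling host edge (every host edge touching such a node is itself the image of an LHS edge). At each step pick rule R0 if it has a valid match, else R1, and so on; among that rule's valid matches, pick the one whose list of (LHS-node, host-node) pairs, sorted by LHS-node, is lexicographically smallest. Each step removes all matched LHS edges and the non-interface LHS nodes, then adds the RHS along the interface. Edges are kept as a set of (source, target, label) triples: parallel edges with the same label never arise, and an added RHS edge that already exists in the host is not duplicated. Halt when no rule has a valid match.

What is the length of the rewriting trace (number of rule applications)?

Answer: 2

Rewrite trace:
start.  V:8 E:5  edges: 1-q->2 2-q->1 3-q->1 5-q->4 7-q->6
1. fire R1 via {0↦0, 1↦4, 2↦5}  →  V:6 E:4  edges: 1-q->2 2-q->1 3-q->1 7-q->6
2. fire R1 via {0↦0, 1↦6, 2↦7}  →  V:4 E:3  edges: 1-q->2 2-q->1 3-q->1
normal form: no rule applies after step 2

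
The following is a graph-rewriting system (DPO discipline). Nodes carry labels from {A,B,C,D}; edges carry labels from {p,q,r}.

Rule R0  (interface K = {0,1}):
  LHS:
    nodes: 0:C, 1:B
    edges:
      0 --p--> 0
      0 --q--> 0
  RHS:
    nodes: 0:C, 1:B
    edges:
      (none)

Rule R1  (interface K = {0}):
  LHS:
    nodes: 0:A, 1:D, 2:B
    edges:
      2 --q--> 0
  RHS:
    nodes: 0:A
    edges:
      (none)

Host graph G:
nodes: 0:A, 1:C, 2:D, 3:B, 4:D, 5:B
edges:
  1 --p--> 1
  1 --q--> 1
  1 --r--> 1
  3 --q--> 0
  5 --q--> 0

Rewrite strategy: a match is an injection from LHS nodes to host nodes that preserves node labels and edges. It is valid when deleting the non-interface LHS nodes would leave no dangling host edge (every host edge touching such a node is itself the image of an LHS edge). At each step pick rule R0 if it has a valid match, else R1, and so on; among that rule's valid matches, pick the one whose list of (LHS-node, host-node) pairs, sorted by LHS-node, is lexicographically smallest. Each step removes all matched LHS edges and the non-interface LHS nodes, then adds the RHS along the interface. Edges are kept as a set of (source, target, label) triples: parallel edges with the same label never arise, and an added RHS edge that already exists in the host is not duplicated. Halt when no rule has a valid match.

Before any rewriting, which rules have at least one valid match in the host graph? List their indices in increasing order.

Answer: [R0,R1]

Rewrite trace:
R0: 2 valid matches — {0↦1, 1↦3}, {0↦1, 1↦5}
R1: 4 valid matches — {0↦0, 1↦2, 2↦3}, {0↦0, 1↦2, 2↦5}, {0↦0, 1↦4, 2↦3} (+1 more)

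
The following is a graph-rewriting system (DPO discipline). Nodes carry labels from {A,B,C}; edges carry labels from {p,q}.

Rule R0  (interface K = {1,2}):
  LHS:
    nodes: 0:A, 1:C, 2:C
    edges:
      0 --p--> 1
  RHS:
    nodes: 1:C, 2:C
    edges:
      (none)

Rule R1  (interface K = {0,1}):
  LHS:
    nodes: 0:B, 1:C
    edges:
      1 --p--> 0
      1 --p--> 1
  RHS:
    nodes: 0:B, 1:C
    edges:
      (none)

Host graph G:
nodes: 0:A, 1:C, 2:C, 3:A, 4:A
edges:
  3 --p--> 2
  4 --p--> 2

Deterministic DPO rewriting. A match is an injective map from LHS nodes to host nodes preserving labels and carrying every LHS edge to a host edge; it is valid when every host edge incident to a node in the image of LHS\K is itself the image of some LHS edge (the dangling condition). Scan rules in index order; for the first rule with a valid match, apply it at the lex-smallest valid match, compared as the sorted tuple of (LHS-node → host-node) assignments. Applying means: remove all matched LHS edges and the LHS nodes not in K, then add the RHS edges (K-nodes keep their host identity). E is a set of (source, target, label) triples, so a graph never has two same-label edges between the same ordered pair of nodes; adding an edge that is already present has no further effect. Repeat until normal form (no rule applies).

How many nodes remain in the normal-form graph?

Answer: 3

Rewrite trace:
initial: |V|=5 |E|=2  E = 3-p->2 4-p->2
step 1: apply R0 at {0↦3, 1↦2, 2↦1}  → |V|=4 |E|=1  E = 4-p->2
step 2: apply R0 at {0↦4, 1↦2, 2↦1}  → |V|=3 |E|=0  E = ∅
normal form: no rule applies after step 2
NF nodes: {0:A, 1:C, 2:C}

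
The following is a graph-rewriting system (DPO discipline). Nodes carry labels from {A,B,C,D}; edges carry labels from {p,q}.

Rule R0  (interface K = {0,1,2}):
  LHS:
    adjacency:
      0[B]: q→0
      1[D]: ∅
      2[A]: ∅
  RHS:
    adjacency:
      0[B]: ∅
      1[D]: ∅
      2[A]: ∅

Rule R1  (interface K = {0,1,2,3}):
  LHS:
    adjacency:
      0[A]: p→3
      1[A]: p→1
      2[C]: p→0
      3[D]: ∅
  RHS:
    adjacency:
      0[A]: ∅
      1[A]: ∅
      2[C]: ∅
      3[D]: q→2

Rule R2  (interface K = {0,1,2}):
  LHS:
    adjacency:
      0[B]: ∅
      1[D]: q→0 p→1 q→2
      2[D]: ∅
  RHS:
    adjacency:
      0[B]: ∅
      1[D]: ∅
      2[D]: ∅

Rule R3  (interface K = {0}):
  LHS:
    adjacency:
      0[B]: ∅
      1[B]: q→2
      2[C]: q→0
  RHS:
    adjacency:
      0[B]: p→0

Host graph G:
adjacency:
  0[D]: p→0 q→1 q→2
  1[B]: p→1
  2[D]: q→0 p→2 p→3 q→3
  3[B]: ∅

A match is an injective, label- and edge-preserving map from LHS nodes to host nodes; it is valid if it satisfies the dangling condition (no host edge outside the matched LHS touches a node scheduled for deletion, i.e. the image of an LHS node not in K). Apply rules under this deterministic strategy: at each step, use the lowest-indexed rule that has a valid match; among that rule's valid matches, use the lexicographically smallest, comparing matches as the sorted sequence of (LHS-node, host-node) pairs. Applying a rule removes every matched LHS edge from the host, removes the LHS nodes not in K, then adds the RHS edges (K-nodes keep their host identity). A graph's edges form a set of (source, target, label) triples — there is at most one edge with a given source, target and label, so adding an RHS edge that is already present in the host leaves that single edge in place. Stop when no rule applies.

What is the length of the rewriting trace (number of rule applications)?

Answer: 2

Steps:
[0] host  ⇒  4 nodes, 8 edges  {0-p->0 0-q->1 0-q->2 1-p->1 2-q->0 2-p->2 2-p->3 2-q->3}
[1] R2 @ {0↦1, 1↦0, 2↦2}  ⇒  4 nodes, 5 edges  {1-p->1 2-q->0 2-p->2 2-p->3 2-q->3}
[2] R2 @ {0↦3, 1↦2, 2↦0}  ⇒  4 nodes, 2 edges  {1-p->1 2-p->3}
halt: no rule applies after step 2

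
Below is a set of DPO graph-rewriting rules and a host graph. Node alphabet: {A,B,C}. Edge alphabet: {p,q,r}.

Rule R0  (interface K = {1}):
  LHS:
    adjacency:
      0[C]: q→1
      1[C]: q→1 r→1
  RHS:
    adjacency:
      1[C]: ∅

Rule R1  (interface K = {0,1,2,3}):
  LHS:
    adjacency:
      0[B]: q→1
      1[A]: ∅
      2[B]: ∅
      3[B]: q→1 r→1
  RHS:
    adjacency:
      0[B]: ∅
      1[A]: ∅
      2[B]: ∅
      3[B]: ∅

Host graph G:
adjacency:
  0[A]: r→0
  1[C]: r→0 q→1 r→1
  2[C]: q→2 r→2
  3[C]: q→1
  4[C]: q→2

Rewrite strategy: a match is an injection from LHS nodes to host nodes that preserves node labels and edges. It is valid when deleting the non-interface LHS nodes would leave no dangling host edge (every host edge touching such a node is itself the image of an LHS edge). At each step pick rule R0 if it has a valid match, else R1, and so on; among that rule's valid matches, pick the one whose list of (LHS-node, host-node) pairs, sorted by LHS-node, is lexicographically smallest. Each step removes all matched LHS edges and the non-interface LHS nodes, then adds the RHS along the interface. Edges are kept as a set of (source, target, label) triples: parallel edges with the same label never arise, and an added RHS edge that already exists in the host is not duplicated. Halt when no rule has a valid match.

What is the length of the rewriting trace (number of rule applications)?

[0] host  ⇒  5 nodes, 8 edges  {0-r->0 1-r->0 1-q->1 1-r->1 2-q->2 2-r->2 3-q->1 4-q->2}
[1] R0 @ {0↦3, 1↦1}  ⇒  4 nodes, 5 edges  {0-r->0 1-r->0 2-q->2 2-r->2 4-q->2}
[2] R0 @ {0↦4, 1↦2}  ⇒  3 nodes, 2 edges  {0-r->0 1-r->0}
final graph: no rule applies after step 2

Answer: 2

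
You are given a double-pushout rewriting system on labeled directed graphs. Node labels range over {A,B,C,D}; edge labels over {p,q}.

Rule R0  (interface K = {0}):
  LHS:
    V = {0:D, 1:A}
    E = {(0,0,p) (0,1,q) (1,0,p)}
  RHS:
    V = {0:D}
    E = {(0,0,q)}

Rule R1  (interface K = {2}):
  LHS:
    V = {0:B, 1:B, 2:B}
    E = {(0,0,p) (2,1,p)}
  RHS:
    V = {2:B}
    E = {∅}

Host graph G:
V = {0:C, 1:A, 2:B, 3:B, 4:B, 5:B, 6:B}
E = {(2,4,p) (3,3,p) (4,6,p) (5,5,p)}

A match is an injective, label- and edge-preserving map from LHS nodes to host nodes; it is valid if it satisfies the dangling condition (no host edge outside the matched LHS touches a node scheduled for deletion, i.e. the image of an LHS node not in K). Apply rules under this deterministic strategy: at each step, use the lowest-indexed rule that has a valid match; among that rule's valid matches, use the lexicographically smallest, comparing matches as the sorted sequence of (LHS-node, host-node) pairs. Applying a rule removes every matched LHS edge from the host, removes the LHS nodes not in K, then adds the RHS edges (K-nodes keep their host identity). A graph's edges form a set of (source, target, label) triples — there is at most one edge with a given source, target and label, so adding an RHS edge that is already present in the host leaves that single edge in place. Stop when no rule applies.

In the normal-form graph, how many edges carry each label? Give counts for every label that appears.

Answer: (no edges)

Derivation:
[0] host  ⇒  7 nodes, 4 edges  {2-p->4 3-p->3 4-p->6 5-p->5}
[1] R1 @ {0↦3, 1↦6, 2↦4}  ⇒  5 nodes, 2 edges  {2-p->4 5-p->5}
[2] R1 @ {0↦5, 1↦4, 2↦2}  ⇒  3 nodes, 0 edges  {∅}
halt: no rule applies after step 2
NF edges: []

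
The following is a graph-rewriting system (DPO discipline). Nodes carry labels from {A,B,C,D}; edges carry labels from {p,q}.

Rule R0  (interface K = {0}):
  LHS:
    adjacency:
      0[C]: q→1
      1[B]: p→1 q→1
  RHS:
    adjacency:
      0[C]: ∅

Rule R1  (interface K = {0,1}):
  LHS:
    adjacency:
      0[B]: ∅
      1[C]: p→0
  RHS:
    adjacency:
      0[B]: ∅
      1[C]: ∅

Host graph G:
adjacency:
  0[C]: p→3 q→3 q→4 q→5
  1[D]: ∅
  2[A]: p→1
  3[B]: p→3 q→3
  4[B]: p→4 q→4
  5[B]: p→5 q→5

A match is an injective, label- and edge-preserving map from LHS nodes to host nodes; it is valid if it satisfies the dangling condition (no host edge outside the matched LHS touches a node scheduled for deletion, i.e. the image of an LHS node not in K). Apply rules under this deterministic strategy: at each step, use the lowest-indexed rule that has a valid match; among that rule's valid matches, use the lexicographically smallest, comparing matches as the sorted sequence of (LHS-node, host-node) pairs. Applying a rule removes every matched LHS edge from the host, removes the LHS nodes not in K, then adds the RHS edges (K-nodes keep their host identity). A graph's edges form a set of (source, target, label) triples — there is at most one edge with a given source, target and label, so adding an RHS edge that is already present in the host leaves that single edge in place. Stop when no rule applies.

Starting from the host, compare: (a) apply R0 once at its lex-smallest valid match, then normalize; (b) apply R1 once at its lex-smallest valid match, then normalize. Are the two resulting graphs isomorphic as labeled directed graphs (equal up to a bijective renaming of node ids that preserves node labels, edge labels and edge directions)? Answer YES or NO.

Answer: YES

Derivation:
branch R0-first: apply at {0↦0, 1↦4} → |E|=8, then 3 more step(s) → NF |V|=3 |E|=1 V={0:C, 1:D, 2:A} E=2-p->1
branch R1-first: apply at {0↦3, 1↦0} → |E|=10, then 3 more step(s) → NF |V|=3 |E|=1 V={0:C, 1:D, 2:A} E=2-p->1
graphs isomorphic (equal up to label-preserving node renaming)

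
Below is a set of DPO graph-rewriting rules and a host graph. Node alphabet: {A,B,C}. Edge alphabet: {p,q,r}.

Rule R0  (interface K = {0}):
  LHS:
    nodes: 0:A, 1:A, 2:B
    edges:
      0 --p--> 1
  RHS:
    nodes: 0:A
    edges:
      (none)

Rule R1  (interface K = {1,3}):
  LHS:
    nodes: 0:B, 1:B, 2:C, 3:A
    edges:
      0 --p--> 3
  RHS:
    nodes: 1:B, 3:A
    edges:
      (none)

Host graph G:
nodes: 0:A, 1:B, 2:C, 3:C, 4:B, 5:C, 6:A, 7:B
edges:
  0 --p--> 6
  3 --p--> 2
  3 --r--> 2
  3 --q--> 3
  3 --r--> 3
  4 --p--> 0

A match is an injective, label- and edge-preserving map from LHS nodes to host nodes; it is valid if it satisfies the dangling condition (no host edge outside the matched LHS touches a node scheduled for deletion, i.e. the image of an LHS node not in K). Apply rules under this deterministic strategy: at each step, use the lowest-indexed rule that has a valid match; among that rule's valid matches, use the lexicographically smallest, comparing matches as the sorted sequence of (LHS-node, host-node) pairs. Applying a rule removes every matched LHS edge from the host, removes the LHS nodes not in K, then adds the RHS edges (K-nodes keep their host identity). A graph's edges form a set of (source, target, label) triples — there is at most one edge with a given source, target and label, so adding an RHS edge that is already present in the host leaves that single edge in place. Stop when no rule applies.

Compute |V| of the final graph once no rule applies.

Answer: 4

Steps:
[0] host  ⇒  8 nodes, 6 edges  {0-p->6 3-p->2 3-r->2 3-q->3 3-r->3 4-p->0}
[1] R0 @ {0↦0, 1↦6, 2↦1}  ⇒  6 nodes, 5 edges  {3-p->2 3-r->2 3-q->3 3-r->3 4-p->0}
[2] R1 @ {0↦4, 1↦7, 2↦5, 3↦0}  ⇒  4 nodes, 4 edges  {3-p->2 3-r->2 3-q->3 3-r->3}
final graph: no rule applies after step 2
NF nodes: {0:A, 2:C, 3:C, 7:B}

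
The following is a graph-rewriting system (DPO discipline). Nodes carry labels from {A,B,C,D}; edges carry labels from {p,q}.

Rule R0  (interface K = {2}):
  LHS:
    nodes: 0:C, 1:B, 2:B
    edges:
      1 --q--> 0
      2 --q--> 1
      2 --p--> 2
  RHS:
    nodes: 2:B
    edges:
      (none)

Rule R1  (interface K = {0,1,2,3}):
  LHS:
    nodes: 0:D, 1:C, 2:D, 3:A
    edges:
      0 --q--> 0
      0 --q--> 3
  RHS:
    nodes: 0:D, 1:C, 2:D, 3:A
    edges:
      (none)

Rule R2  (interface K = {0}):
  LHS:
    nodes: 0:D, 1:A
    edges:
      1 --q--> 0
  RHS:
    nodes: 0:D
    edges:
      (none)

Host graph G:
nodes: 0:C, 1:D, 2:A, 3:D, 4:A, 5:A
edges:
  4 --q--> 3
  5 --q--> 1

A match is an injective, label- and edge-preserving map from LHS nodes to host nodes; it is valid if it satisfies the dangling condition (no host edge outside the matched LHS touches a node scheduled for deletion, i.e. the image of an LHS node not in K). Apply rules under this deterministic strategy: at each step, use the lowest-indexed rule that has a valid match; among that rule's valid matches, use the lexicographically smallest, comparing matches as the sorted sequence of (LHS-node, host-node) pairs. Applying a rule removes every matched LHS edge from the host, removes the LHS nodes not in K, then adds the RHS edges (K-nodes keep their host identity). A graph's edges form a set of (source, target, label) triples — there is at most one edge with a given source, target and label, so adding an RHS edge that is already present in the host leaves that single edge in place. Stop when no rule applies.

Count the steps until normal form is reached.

Answer: 2

Rewrite trace:
[0] host  ⇒  6 nodes, 2 edges  {4-q->3 5-q->1}
[1] R2 @ {0↦1, 1↦5}  ⇒  5 nodes, 1 edges  {4-q->3}
[2] R2 @ {0↦3, 1↦4}  ⇒  4 nodes, 0 edges  {∅}
final graph: no rule applies after step 2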